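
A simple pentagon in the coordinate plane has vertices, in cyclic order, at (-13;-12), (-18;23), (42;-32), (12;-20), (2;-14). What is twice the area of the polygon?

1695

The shoelace formula gives twice the area as |((-13)·23 − (-18)·(-12)) + ((-18)·(-32) − 42·23) + (42·(-20) − 12·(-32)) + (12·(-14) − 2·(-20)) + (2·(-12) − (-13)·(-14))| = 1695, so the area is 847.5.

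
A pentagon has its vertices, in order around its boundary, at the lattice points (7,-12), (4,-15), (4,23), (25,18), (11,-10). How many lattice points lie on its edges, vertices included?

58

Along each edge there are gcd(|Δx|,|Δy|)+1 lattice points, so counting each shared vertex once the boundary has gcd(3,3) + gcd(0,38) + gcd(21,5) + gcd(14,28) + gcd(4,2) = 3+38+1+14+2 = 58.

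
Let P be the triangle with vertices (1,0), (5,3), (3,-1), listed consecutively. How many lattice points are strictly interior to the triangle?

Using the shoelace formula, 2A = |(1·3 − 5·0) + (5·(-1) − 3·3) + (3·0 − 1·(-1))| = 10, so the area is 5.
The number of boundary lattice points is Σ gcd(|Δx|,|Δy|) = gcd(4,3) + gcd(2,4) + gcd(2,1) = 1+2+1 = 4.
By Pick's theorem A = I + B/2 − 1, so I = 5 − 4/2 + 1 = 4.

4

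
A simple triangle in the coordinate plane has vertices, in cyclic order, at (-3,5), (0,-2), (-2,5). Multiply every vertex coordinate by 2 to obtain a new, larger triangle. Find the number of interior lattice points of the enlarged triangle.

By the shoelace formula, twice the signed area is |((-3)·(-2) − 0·5) + (0·5 − (-2)·(-2)) + ((-2)·5 − (-3)·5)| = 7, so the area is 3.5.
The number of boundary lattice points is Σ gcd(|Δx|,|Δy|) = gcd(3,7) + gcd(2,7) + gcd(1,0) = 1+1+1 = 3.
Scaling by 2 multiplies the area by 2² = 4 (so the new area is 14) and multiplies the boundary lattice-point count by 2, giving 6.
By Pick's theorem, the interior count of the dilated polygon is 14 − 6/2 + 1 = 12.

12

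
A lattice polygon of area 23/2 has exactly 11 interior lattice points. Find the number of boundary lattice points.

3

Pick's theorem gives A = I + B/2 − 1, so B = 2(A − I + 1) = 2(23/2 − 11 + 1) = 3.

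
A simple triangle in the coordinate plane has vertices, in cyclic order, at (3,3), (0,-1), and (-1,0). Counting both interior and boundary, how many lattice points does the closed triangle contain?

6

Using the shoelace formula, 2A = |[3·(-1) − 0·3] + [0·0 − (-1)·(-1)] + [(-1)·3 − 3·0]| = 7, so the area is 7/2.
The number of boundary lattice points is Σ gcd(|Δx|,|Δy|) = gcd(3,4) + gcd(1,1) + gcd(4,3) = 1+1+1 = 3.
Pick's theorem gives I = A − B/2 + 1 = 7/2 − 3/2 + 1 = 3, so the closed region contains I + B = 3 + 3 = 6 lattice points.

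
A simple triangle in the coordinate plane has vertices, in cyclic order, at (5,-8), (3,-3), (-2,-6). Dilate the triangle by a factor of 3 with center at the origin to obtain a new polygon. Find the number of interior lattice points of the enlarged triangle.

136

The shoelace formula gives twice the area as |(5·(-3) − 3·(-8)) + (3·(-6) − (-2)·(-3)) + ((-2)·(-8) − 5·(-6))| = 31, so the area is 31/2.
Along each edge there are gcd(|Δx|,|Δy|)+1 lattice points, so counting each shared vertex once the boundary has gcd(2,5) + gcd(5,3) + gcd(7,2) = 1+1+1 = 3.
Scaling by 3 multiplies the area by 3² = 9 (so the new area is 279/2) and multiplies the boundary lattice-point count by 3, giving 9.
By Pick's theorem, the interior count of the dilated polygon is 279/2 − 9/2 + 1 = 136.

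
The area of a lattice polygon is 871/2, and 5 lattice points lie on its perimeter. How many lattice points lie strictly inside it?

From Pick's theorem, I = A − B/2 + 1 = 871/2 − 5/2 + 1 = 434.

434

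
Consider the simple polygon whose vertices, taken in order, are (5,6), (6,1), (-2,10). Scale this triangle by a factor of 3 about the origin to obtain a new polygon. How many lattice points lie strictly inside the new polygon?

The shoelace formula gives twice the area as |(5·1 − 6·6) + (6·10 − (-2)·1) + ((-2)·6 − 5·10)| = 31, so the area is 31/2.
Summing gcd(|Δx|,|Δy|) over the edges gives the boundary count: gcd(1,5) + gcd(8,9) + gcd(7,4) = 1+1+1 = 3.
Scaling by 3 multiplies the area by 3² = 9 (so the new area is 139.5) and multiplies the boundary lattice-point count by 3, giving 9.
By Pick's theorem, the interior count of the dilated polygon is 139.5 − 9/2 + 1 = 136.

136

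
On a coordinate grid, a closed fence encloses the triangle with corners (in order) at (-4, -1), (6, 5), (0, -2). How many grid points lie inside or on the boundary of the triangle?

20

The shoelace formula gives twice the area as |[(-4)·5 − 6·(-1)] + [6·(-2) − 0·5] + [0·(-1) − (-4)·(-2)]| = 34, so the area is 17.
Along each edge there are gcd(|Δx|,|Δy|)+1 lattice points, so counting each shared vertex once the boundary has gcd(10,6) + gcd(6,7) + gcd(4,1) = 2+1+1 = 4.
Pick's theorem gives I = A − B/2 + 1 = 17 − 4/2 + 1 = 16, so the closed region contains I + B = 16 + 4 = 20 lattice points.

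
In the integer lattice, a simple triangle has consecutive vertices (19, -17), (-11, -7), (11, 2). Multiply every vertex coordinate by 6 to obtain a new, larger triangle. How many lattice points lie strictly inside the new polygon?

By the shoelace formula, twice the signed area is |[19·(-7) − (-11)·(-17)] + [(-11)·2 − 11·(-7)] + [11·(-17) − 19·2]| = 490, so the area is 245.
The number of boundary lattice points is Σ gcd(|Δx|,|Δy|) = gcd(30,10) + gcd(22,9) + gcd(8,19) = 10+1+1 = 12.
Scaling by 6 multiplies the area by 6² = 36 (so the new area is 8820) and multiplies the boundary lattice-point count by 6, giving 72.
By Pick's theorem, the interior count of the dilated polygon is 8820 − 72/2 + 1 = 8785.

8785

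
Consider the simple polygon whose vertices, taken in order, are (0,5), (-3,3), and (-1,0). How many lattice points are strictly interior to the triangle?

The shoelace formula gives twice the area as |(0·3 − (-3)·5) + ((-3)·0 − (-1)·3) + ((-1)·5 − 0·0)| = 13, so the area is 6.5.
The number of boundary lattice points is Σ gcd(|Δx|,|Δy|) = gcd(3,2) + gcd(2,3) + gcd(1,5) = 1+1+1 = 3.
By Pick's theorem A = I + B/2 − 1, so I = 6.5 − 3/2 + 1 = 6.

6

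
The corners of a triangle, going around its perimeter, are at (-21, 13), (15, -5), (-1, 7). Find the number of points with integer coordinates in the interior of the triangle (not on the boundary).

61

Using the shoelace formula, 2A = |[(-21)·(-5) − 15·13] + [15·7 − (-1)·(-5)] + [(-1)·13 − (-21)·7]| = 144, so the area is 72.
The number of boundary lattice points is Σ gcd(|Δx|,|Δy|) = gcd(36,18) + gcd(16,12) + gcd(20,6) = 18+4+2 = 24.
By Pick's theorem A = I + B/2 − 1, so I = 72 − 24/2 + 1 = 61.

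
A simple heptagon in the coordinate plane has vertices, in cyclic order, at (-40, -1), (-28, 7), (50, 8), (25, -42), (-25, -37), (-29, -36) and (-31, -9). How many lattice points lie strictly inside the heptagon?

3239

Using the shoelace formula, 2A = |[(-40)·7 − (-28)·(-1)] + [(-28)·8 − 50·7] + [50·(-42) − 25·8] + [25·(-37) − (-25)·(-42)] + [(-25)·(-36) − (-29)·(-37)] + [(-29)·(-9) − (-31)·(-36)] + [(-31)·(-1) − (-40)·(-9)]| = 6514, so the area is 3257.
Along each edge there are gcd(|Δx|,|Δy|)+1 lattice points, so counting each shared vertex once the boundary has gcd(12,8) + gcd(78,1) + gcd(25,50) + gcd(50,5) + gcd(4,1) + gcd(2,27) + gcd(9,8) = 4+1+25+5+1+1+1 = 38.
By Pick's theorem A = I + B/2 − 1, so I = 3257 − 38/2 + 1 = 3239.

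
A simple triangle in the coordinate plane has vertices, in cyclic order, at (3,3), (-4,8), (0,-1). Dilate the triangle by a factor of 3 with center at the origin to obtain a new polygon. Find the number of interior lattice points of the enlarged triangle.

190

Using the shoelace formula, 2A = |[3·8 − (-4)·3] + [(-4)·(-1) − 0·8] + [0·3 − 3·(-1)]| = 43, so the area is 43/2.
The number of boundary lattice points is Σ gcd(|Δx|,|Δy|) = gcd(7,5) + gcd(4,9) + gcd(3,4) = 1+1+1 = 3.
Scaling by 3 multiplies the area by 3² = 9 (so the new area is 193.5) and multiplies the boundary lattice-point count by 3, giving 9.
By Pick's theorem, the interior count of the dilated polygon is 193.5 − 9/2 + 1 = 190.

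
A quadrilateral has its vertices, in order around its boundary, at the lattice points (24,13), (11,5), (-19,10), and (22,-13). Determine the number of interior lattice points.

400

By the shoelace formula, twice the signed area is |[24·5 − 11·13] + [11·10 − (-19)·5] + [(-19)·(-13) − 22·10] + [22·13 − 24·(-13)]| = 807, so the area is 807/2.
Along each edge there are gcd(|Δx|,|Δy|)+1 lattice points, so counting each shared vertex once the boundary has gcd(13,8) + gcd(30,5) + gcd(41,23) + gcd(2,26) = 1+5+1+2 = 9.
By Pick's theorem A = I + B/2 − 1, so I = 807/2 − 9/2 + 1 = 400.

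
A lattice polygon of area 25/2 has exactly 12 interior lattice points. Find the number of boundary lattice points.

Pick's theorem gives A = I + B/2 − 1, so B = 2(A − I + 1) = 2(25/2 − 12 + 1) = 3.

3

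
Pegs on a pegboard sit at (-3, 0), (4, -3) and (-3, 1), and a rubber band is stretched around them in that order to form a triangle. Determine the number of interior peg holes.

Using the shoelace formula, 2A = |[(-3)·(-3) − 4·0] + [4·1 − (-3)·(-3)] + [(-3)·0 − (-3)·1]| = 7, so the area is 3.5.
Along each edge there are gcd(|Δx|,|Δy|)+1 lattice points, so counting each shared vertex once the boundary has gcd(7,3) + gcd(7,4) + gcd(0,1) = 1+1+1 = 3.
Pick's theorem gives I = A − B/2 + 1 = 3.5 − 3/2 + 1 = 3.

3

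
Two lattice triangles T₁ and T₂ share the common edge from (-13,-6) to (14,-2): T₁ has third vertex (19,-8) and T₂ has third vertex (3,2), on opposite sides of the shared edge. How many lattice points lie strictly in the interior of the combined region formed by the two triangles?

162

The union is the simple quadrilateral with vertices (-13,-6), (19,-8), (14,-2), (3,2) in order.
The shoelace formula gives twice the area as |((-13)·(-8) − 19·(-6)) + (19·(-2) − 14·(-8)) + (14·2 − 3·(-2)) + (3·(-6) − (-13)·2)| = 334, so the area is 167.
Summing gcd(|Δx|,|Δy|) over the edges gives the boundary count: gcd(32,2) + gcd(5,6) + gcd(11,4) + gcd(16,8) = 2+1+1+8 = 12.
By Pick's theorem I = A − B/2 + 1 = 167 − 12/2 + 1 = 162.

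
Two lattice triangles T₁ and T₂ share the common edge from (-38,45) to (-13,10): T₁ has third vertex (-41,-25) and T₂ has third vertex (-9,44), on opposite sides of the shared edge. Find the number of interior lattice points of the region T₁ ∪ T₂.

The union is the simple quadrilateral with vertices (-38,45), (-41,-25), (-13,10), (-9,44) in order.
Using the shoelace formula, 2A = |((-38)·(-25) − (-41)·45) + ((-41)·10 − (-13)·(-25)) + ((-13)·44 − (-9)·10) + ((-9)·45 − (-38)·44)| = 2845, so the area is 2845/2.
The number of boundary lattice points is Σ gcd(|Δx|,|Δy|) = gcd(3,70) + gcd(28,35) + gcd(4,34) + gcd(29,1) = 1+7+2+1 = 11.
By Pick's theorem I = A − B/2 + 1 = 2845/2 − 11/2 + 1 = 1418.

1418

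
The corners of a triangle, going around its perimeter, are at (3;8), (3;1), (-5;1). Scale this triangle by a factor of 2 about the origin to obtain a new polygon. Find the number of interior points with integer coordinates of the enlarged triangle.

By the shoelace formula, twice the signed area is |[3·1 − 3·8] + [3·1 − (-5)·1] + [(-5)·8 − 3·1]| = 56, so the area is 28.
The number of boundary lattice points is Σ gcd(|Δx|,|Δy|) = gcd(0,7) + gcd(8,0) + gcd(8,7) = 7+8+1 = 16.
Scaling by 2 multiplies the area by 2² = 4 (so the new area is 112) and multiplies the boundary lattice-point count by 2, giving 32.
By Pick's theorem, the interior count of the dilated polygon is 112 − 32/2 + 1 = 97.

97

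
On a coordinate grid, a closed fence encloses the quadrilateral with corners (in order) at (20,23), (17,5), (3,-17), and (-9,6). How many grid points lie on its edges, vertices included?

Summing gcd(|Δx|,|Δy|) over the edges gives the boundary count: gcd(3,18) + gcd(14,22) + gcd(12,23) + gcd(29,17) = 3+2+1+1 = 7.

7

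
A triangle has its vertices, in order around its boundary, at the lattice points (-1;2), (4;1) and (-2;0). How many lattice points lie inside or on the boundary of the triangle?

8

The shoelace formula gives twice the area as |((-1)·1 − 4·2) + (4·0 − (-2)·1) + ((-2)·2 − (-1)·0)| = 11, so the area is 11/2.
Along each edge there are gcd(|Δx|,|Δy|)+1 lattice points, so counting each shared vertex once the boundary has gcd(5,1) + gcd(6,1) + gcd(1,2) = 1+1+1 = 3.
Pick's theorem gives I = A − B/2 + 1 = 11/2 − 3/2 + 1 = 5, so the closed region contains I + B = 5 + 3 = 8 lattice points.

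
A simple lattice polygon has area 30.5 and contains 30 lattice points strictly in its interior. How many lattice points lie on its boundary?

Pick's theorem gives A = I + B/2 − 1, so B = 2(A − I + 1) = 2(30.5 − 30 + 1) = 3.

3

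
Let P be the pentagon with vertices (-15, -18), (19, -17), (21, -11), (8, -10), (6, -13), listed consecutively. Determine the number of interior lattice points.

136

The shoelace formula gives twice the area as |[(-15)·(-17) − 19·(-18)] + [19·(-11) − 21·(-17)] + [21·(-10) − 8·(-11)] + [8·(-13) − 6·(-10)] + [6·(-18) − (-15)·(-13)]| = 276, so the area is 138.
Along each edge there are gcd(|Δx|,|Δy|)+1 lattice points, so counting each shared vertex once the boundary has gcd(34,1) + gcd(2,6) + gcd(13,1) + gcd(2,3) + gcd(21,5) = 1+2+1+1+1 = 6.
Pick's theorem gives I = A − B/2 + 1 = 138 − 6/2 + 1 = 136.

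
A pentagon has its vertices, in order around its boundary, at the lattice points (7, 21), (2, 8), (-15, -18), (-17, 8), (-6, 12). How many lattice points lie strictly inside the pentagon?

Using the shoelace formula, 2A = |[7·8 − 2·21] + [2·(-18) − (-15)·8] + [(-15)·8 − (-17)·(-18)] + [(-17)·12 − (-6)·8] + [(-6)·21 − 7·12]| = 694, so the area is 347.
Along each edge there are gcd(|Δx|,|Δy|)+1 lattice points, so counting each shared vertex once the boundary has gcd(5,13) + gcd(17,26) + gcd(2,26) + gcd(11,4) + gcd(13,9) = 1+1+2+1+1 = 6.
Pick's theorem gives I = A − B/2 + 1 = 347 − 6/2 + 1 = 345.

345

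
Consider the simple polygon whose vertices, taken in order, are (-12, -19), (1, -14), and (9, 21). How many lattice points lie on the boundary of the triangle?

3

The number of boundary lattice points is Σ gcd(|Δx|,|Δy|) = gcd(13,5) + gcd(8,35) + gcd(21,40) = 1+1+1 = 3.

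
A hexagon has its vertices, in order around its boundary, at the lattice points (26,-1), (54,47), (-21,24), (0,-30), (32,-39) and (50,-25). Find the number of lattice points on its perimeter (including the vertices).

35

Along each edge there are gcd(|Δx|,|Δy|)+1 lattice points, so counting each shared vertex once the boundary has gcd(28,48) + gcd(75,23) + gcd(21,54) + gcd(32,9) + gcd(18,14) + gcd(24,24) = 4+1+3+1+2+24 = 35.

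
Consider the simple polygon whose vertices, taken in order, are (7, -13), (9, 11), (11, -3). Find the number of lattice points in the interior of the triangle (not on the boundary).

36

By the shoelace formula, twice the signed area is |(7·11 − 9·(-13)) + (9·(-3) − 11·11) + (11·(-13) − 7·(-3))| = 76, so the area is 38.
Summing gcd(|Δx|,|Δy|) over the edges gives the boundary count: gcd(2,24) + gcd(2,14) + gcd(4,10) = 2+2+2 = 6.
By Pick's theorem A = I + B/2 − 1, so I = 38 − 6/2 + 1 = 36.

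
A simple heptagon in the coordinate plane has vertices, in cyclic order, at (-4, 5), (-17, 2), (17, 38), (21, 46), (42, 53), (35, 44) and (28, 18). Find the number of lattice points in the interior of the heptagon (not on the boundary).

910

By the shoelace formula, twice the signed area is |[(-4)·2 − (-17)·5] + [(-17)·38 − 17·2] + [17·46 − 21·38] + [21·53 − 42·46] + [42·44 − 35·53] + [35·18 − 28·44] + [28·5 − (-4)·18]| = 1835, so the area is 917.5.
Along each edge there are gcd(|Δx|,|Δy|)+1 lattice points, so counting each shared vertex once the boundary has gcd(13,3) + gcd(34,36) + gcd(4,8) + gcd(21,7) + gcd(7,9) + gcd(7,26) + gcd(32,13) = 1+2+4+7+1+1+1 = 17.
By Pick's theorem A = I + B/2 − 1, so I = 917.5 − 17/2 + 1 = 910.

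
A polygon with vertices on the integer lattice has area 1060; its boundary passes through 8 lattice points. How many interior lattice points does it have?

Pick's theorem A = I + B/2 − 1 rearranges to I = A − B/2 + 1 = 1060 − 8/2 + 1 = 1057.

1057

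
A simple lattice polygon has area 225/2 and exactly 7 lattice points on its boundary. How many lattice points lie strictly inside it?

110

From Pick's theorem, I = A − B/2 + 1 = 225/2 − 7/2 + 1 = 110.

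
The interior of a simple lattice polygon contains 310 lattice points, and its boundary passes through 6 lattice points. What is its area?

312

Pick's theorem states A = I + B/2 − 1, so A = 310 + 6/2 − 1 = 312.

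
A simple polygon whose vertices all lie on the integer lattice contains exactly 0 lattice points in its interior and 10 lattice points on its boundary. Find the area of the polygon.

4

Pick's theorem states A = I + B/2 − 1, so A = 0 + 10/2 − 1 = 4.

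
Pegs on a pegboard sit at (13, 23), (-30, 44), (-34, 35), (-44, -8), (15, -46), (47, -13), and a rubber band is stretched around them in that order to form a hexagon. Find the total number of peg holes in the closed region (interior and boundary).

4445

Using the shoelace formula, 2A = |(13·44 − (-30)·23) + ((-30)·35 − (-34)·44) + ((-34)·(-8) − (-44)·35) + ((-44)·(-46) − 15·(-8)) + (15·(-13) − 47·(-46)) + (47·23 − 13·(-13))| = 8881, so the area is 8881/2.
Summing gcd(|Δx|,|Δy|) over the edges gives the boundary count: gcd(43,21) + gcd(4,9) + gcd(10,43) + gcd(59,38) + gcd(32,33) + gcd(34,36) = 1+1+1+1+1+2 = 7.
Pick's theorem gives I = A − B/2 + 1 = 8881/2 − 7/2 + 1 = 4438, so the closed region contains I + B = 4438 + 7 = 4445 lattice points.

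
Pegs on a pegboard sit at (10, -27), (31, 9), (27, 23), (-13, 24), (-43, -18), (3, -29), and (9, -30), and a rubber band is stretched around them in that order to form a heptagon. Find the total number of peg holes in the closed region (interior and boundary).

2578

Using the shoelace formula, 2A = |[10·9 − 31·(-27)] + [31·23 − 27·9] + [27·24 − (-13)·23] + [(-13)·(-18) − (-43)·24] + [(-43)·(-29) − 3·(-18)] + [3·(-30) − 9·(-29)] + [9·(-27) − 10·(-30)]| = 5139, so the area is 5139/2.
Along each edge there are gcd(|Δx|,|Δy|)+1 lattice points, so counting each shared vertex once the boundary has gcd(21,36) + gcd(4,14) + gcd(40,1) + gcd(30,42) + gcd(46,11) + gcd(6,1) + gcd(1,3) = 3+2+1+6+1+1+1 = 15.
Pick's theorem gives I = A − B/2 + 1 = 5139/2 − 15/2 + 1 = 2563, so the closed region contains I + B = 2563 + 15 = 2578 lattice points.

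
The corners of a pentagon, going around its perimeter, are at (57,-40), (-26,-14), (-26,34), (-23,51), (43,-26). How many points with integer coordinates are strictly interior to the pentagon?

Using the shoelace formula, 2A = |(57·(-14) − (-26)·(-40)) + ((-26)·34 − (-26)·(-14)) + ((-26)·51 − (-23)·34) + ((-23)·(-26) − 43·51) + (43·(-40) − 57·(-26))| = 5463, so the area is 5463/2.
Along each edge there are gcd(|Δx|,|Δy|)+1 lattice points, so counting each shared vertex once the boundary has gcd(83,26) + gcd(0,48) + gcd(3,17) + gcd(66,77) + gcd(14,14) = 1+48+1+11+14 = 75.
By Pick's theorem A = I + B/2 − 1, so I = 5463/2 − 75/2 + 1 = 2695.

2695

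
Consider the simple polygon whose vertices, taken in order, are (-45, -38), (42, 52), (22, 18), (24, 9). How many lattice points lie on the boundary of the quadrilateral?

7

Summing gcd(|Δx|,|Δy|) over the edges gives the boundary count: gcd(87,90) + gcd(20,34) + gcd(2,9) + gcd(69,47) = 3+2+1+1 = 7.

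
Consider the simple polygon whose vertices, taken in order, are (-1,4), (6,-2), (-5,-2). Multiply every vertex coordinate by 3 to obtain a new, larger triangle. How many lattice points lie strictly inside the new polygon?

277

Using the shoelace formula, 2A = |[(-1)·(-2) − 6·4] + [6·(-2) − (-5)·(-2)] + [(-5)·4 − (-1)·(-2)]| = 66, so the area is 33.
The number of boundary lattice points is Σ gcd(|Δx|,|Δy|) = gcd(7,6) + gcd(11,0) + gcd(4,6) = 1+11+2 = 14.
Scaling by 3 multiplies the area by 3² = 9 (so the new area is 297) and multiplies the boundary lattice-point count by 3, giving 42.
By Pick's theorem, the interior count of the dilated polygon is 297 − 42/2 + 1 = 277.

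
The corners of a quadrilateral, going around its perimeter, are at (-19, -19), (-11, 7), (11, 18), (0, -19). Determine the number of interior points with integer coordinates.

578

The shoelace formula gives twice the area as |((-19)·7 − (-11)·(-19)) + ((-11)·18 − 11·7) + (11·(-19) − 0·18) + (0·(-19) − (-19)·(-19))| = 1187, so the area is 593.5.
The number of boundary lattice points is Σ gcd(|Δx|,|Δy|) = gcd(8,26) + gcd(22,11) + gcd(11,37) + gcd(19,0) = 2+11+1+19 = 33.
By Pick's theorem A = I + B/2 − 1, so I = 593.5 − 33/2 + 1 = 578.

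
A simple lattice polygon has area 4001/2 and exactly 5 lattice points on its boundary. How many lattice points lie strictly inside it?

1999

From Pick's theorem, I = A − B/2 + 1 = 4001/2 − 5/2 + 1 = 1999.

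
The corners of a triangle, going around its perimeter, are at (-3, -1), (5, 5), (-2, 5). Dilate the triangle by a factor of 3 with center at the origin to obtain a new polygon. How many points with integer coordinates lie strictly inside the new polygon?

By the shoelace formula, twice the signed area is |((-3)·5 − 5·(-1)) + (5·5 − (-2)·5) + ((-2)·(-1) − (-3)·5)| = 42, so the area is 21.
Summing gcd(|Δx|,|Δy|) over the edges gives the boundary count: gcd(8,6) + gcd(7,0) + gcd(1,6) = 2+7+1 = 10.
Scaling by 3 multiplies the area by 3² = 9 (so the new area is 189) and multiplies the boundary lattice-point count by 3, giving 30.
By Pick's theorem, the interior count of the dilated polygon is 189 − 30/2 + 1 = 175.

175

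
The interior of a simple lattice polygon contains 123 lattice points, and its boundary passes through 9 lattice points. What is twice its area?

253

By Pick's theorem, A = I + B/2 − 1 = 123 + 9/2 − 1 = 253/2.
Hence 2A = 253.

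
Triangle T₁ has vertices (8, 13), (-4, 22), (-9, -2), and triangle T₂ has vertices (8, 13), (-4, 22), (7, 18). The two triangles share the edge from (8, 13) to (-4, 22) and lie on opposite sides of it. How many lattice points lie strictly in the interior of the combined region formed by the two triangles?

191

The union is the simple quadrilateral with vertices (8, 13), (-9, -2), (-4, 22), (7, 18) in order.
The shoelace formula gives twice the area as |(8·(-2) − (-9)·13) + ((-9)·22 − (-4)·(-2)) + ((-4)·18 − 7·22) + (7·13 − 8·18)| = 384, so the area is 192.
Summing gcd(|Δx|,|Δy|) over the edges gives the boundary count: gcd(17,15) + gcd(5,24) + gcd(11,4) + gcd(1,5) = 1+1+1+1 = 4.
By Pick's theorem I = A − B/2 + 1 = 192 − 4/2 + 1 = 191.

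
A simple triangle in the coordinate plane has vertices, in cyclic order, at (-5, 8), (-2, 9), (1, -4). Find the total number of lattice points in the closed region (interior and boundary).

26

By the shoelace formula, twice the signed area is |((-5)·9 − (-2)·8) + ((-2)·(-4) − 1·9) + (1·8 − (-5)·(-4))| = 42, so the area is 21.
Summing gcd(|Δx|,|Δy|) over the edges gives the boundary count: gcd(3,1) + gcd(3,13) + gcd(6,12) = 1+1+6 = 8.
Pick's theorem gives I = A − B/2 + 1 = 21 − 8/2 + 1 = 18, so the closed region contains I + B = 18 + 8 = 26 lattice points.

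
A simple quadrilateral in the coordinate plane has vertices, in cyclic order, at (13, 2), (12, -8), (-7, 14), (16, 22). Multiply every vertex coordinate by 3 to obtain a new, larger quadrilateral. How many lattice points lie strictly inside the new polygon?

By the shoelace formula, twice the signed area is |[13·(-8) − 12·2] + [12·14 − (-7)·(-8)] + [(-7)·22 − 16·14] + [16·2 − 13·22]| = 648, so the area is 324.
Summing gcd(|Δx|,|Δy|) over the edges gives the boundary count: gcd(1,10) + gcd(19,22) + gcd(23,8) + gcd(3,20) = 1+1+1+1 = 4.
Scaling by 3 multiplies the area by 3² = 9 (so the new area is 2916) and multiplies the boundary lattice-point count by 3, giving 12.
By Pick's theorem, the interior count of the dilated polygon is 2916 − 12/2 + 1 = 2911.

2911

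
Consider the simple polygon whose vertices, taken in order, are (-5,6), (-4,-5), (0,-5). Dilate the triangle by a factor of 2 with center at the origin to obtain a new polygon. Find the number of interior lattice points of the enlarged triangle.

83

Using the shoelace formula, 2A = |[(-5)·(-5) − (-4)·6] + [(-4)·(-5) − 0·(-5)] + [0·6 − (-5)·(-5)]| = 44, so the area is 22.
Summing gcd(|Δx|,|Δy|) over the edges gives the boundary count: gcd(1,11) + gcd(4,0) + gcd(5,11) = 1+4+1 = 6.
Scaling by 2 multiplies the area by 2² = 4 (so the new area is 88) and multiplies the boundary lattice-point count by 2, giving 12.
By Pick's theorem, the interior count of the dilated polygon is 88 − 12/2 + 1 = 83.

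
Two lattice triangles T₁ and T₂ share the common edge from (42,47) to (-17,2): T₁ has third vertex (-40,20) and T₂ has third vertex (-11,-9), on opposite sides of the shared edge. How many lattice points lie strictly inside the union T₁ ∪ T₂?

1507

The union is the simple quadrilateral with vertices (42,47), (-40,20), (-17,2), (-11,-9) in order.
The shoelace formula gives twice the area as |(42·20 − (-40)·47) + ((-40)·2 − (-17)·20) + ((-17)·(-9) − (-11)·2) + ((-11)·47 − 42·(-9))| = 3016, so the area is 1508.
Along each edge there are gcd(|Δx|,|Δy|)+1 lattice points, so counting each shared vertex once the boundary has gcd(82,27) + gcd(23,18) + gcd(6,11) + gcd(53,56) = 1+1+1+1 = 4.
By Pick's theorem I = A − B/2 + 1 = 1508 − 4/2 + 1 = 1507.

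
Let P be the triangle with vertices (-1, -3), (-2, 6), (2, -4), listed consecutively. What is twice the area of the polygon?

Using the shoelace formula, 2A = |((-1)·6 − (-2)·(-3)) + ((-2)·(-4) − 2·6) + (2·(-3) − (-1)·(-4))| = 26, so the area is 13.

26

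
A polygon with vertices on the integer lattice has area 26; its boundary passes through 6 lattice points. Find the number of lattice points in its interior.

24

From Pick's theorem, I = A − B/2 + 1 = 26 − 6/2 + 1 = 24.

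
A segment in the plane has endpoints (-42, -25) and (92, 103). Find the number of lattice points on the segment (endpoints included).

3

The number of lattice points on a segment between lattice points is gcd(|Δx|,|Δy|) + 1 = gcd(134,128) + 1 = 2 + 1 = 3.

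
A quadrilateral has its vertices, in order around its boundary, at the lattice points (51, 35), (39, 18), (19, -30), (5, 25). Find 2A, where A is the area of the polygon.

The shoelace formula gives twice the area as |(51·18 − 39·35) + (39·(-30) − 19·18) + (19·25 − 5·(-30)) + (5·35 − 51·25)| = 2434, so the area is 1217.

2434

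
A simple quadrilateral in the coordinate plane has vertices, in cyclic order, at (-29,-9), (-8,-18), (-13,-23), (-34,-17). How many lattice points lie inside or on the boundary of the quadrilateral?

181

By the shoelace formula, twice the signed area is |[(-29)·(-18) − (-8)·(-9)] + [(-8)·(-23) − (-13)·(-18)] + [(-13)·(-17) − (-34)·(-23)] + [(-34)·(-9) − (-29)·(-17)]| = 348, so the area is 174.
The number of boundary lattice points is Σ gcd(|Δx|,|Δy|) = gcd(21,9) + gcd(5,5) + gcd(21,6) + gcd(5,8) = 3+5+3+1 = 12.
Pick's theorem gives I = A − B/2 + 1 = 174 − 12/2 + 1 = 169, so the closed region contains I + B = 169 + 12 = 181 lattice points.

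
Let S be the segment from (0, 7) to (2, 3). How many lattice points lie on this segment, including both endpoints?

3

The number of lattice points on a segment between lattice points is gcd(|Δx|,|Δy|) + 1 = gcd(2,4) + 1 = 2 + 1 = 3.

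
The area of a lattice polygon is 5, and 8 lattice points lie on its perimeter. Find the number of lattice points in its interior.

From Pick's theorem, I = A − B/2 + 1 = 5 − 8/2 + 1 = 2.

2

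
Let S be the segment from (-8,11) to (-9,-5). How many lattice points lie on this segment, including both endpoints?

2

The number of lattice points on a segment between lattice points is gcd(|Δx|,|Δy|) + 1 = gcd(1,16) + 1 = 1 + 1 = 2.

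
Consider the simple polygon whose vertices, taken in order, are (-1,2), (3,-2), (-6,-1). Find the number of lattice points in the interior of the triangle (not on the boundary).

14

The shoelace formula gives twice the area as |((-1)·(-2) − 3·2) + (3·(-1) − (-6)·(-2)) + ((-6)·2 − (-1)·(-1))| = 32, so the area is 16.
Along each edge there are gcd(|Δx|,|Δy|)+1 lattice points, so counting each shared vertex once the boundary has gcd(4,4) + gcd(9,1) + gcd(5,3) = 4+1+1 = 6.
By Pick's theorem A = I + B/2 − 1, so I = 16 − 6/2 + 1 = 14.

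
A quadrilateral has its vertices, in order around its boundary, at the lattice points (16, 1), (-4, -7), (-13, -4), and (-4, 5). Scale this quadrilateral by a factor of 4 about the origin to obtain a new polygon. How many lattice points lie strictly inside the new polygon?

2745

By the shoelace formula, twice the signed area is |(16·(-7) − (-4)·1) + ((-4)·(-4) − (-13)·(-7)) + ((-13)·5 − (-4)·(-4)) + ((-4)·1 − 16·5)| = 348, so the area is 174.
The number of boundary lattice points is Σ gcd(|Δx|,|Δy|) = gcd(20,8) + gcd(9,3) + gcd(9,9) + gcd(20,4) = 4+3+9+4 = 20.
Scaling by 4 multiplies the area by 4² = 16 (so the new area is 2784) and multiplies the boundary lattice-point count by 4, giving 80.
By Pick's theorem, the interior count of the dilated polygon is 2784 − 80/2 + 1 = 2745.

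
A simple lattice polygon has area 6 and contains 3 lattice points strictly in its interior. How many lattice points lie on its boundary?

Pick's theorem gives A = I + B/2 − 1, so B = 2(A − I + 1) = 2(6 − 3 + 1) = 8.

8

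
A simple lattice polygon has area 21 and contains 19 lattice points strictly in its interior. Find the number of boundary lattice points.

Pick's theorem gives A = I + B/2 − 1, so B = 2(A − I + 1) = 2(21 − 19 + 1) = 6.

6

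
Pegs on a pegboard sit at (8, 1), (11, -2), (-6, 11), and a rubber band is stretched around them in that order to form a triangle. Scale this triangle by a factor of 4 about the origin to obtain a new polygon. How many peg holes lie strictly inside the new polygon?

85

The shoelace formula gives twice the area as |[8·(-2) − 11·1] + [11·11 − (-6)·(-2)] + [(-6)·1 − 8·11]| = 12, so the area is 6.
The number of boundary lattice points is Σ gcd(|Δx|,|Δy|) = gcd(3,3) + gcd(17,13) + gcd(14,10) = 3+1+2 = 6.
Scaling by 4 multiplies the area by 4² = 16 (so the new area is 96) and multiplies the boundary lattice-point count by 4, giving 24.
By Pick's theorem, the interior count of the dilated polygon is 96 − 24/2 + 1 = 85.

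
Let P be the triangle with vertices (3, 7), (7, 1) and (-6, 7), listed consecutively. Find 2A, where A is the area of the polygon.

The shoelace formula gives twice the area as |[3·1 − 7·7] + [7·7 − (-6)·1] + [(-6)·7 − 3·7]| = 54, so the area is 27.

54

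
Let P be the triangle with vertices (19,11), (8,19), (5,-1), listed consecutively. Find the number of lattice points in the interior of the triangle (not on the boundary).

Using the shoelace formula, 2A = |(19·19 − 8·11) + (8·(-1) − 5·19) + (5·11 − 19·(-1))| = 244, so the area is 122.
The number of boundary lattice points is Σ gcd(|Δx|,|Δy|) = gcd(11,8) + gcd(3,20) + gcd(14,12) = 1+1+2 = 4.
By Pick's theorem A = I + B/2 − 1, so I = 122 − 4/2 + 1 = 121.

121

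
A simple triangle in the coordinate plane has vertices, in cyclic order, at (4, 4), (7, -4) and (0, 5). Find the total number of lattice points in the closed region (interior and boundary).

The shoelace formula gives twice the area as |(4·(-4) − 7·4) + (7·5 − 0·(-4)) + (0·4 − 4·5)| = 29, so the area is 14.5.
The number of boundary lattice points is Σ gcd(|Δx|,|Δy|) = gcd(3,8) + gcd(7,9) + gcd(4,1) = 1+1+1 = 3.
Pick's theorem gives I = A − B/2 + 1 = 14.5 − 3/2 + 1 = 14, so the closed region contains I + B = 14 + 3 = 17 lattice points.

17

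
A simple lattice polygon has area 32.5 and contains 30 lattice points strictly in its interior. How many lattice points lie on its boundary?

7

Pick's theorem gives A = I + B/2 − 1, so B = 2(A − I + 1) = 2(32.5 − 30 + 1) = 7.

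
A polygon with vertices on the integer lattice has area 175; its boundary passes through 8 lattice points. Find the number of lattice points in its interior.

172

Pick's theorem A = I + B/2 − 1 rearranges to I = A − B/2 + 1 = 175 − 8/2 + 1 = 172.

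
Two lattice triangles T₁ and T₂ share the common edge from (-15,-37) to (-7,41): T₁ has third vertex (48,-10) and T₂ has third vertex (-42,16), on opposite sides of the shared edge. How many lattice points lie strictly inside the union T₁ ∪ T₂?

The union is the simple quadrilateral with vertices (-15,-37), (48,-10), (-7,41), (-42,16) in order.
Using the shoelace formula, 2A = |[(-15)·(-10) − 48·(-37)] + [48·41 − (-7)·(-10)] + [(-7)·16 − (-42)·41] + [(-42)·(-37) − (-15)·16]| = 7228, so the area is 3614.
Summing gcd(|Δx|,|Δy|) over the edges gives the boundary count: gcd(63,27) + gcd(55,51) + gcd(35,25) + gcd(27,53) = 9+1+5+1 = 16.
By Pick's theorem I = A − B/2 + 1 = 3614 − 16/2 + 1 = 3607.

3607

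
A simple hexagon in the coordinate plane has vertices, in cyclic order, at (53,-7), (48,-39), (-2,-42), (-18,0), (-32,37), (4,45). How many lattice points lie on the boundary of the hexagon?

10

Summing gcd(|Δx|,|Δy|) over the edges gives the boundary count: gcd(5,32) + gcd(50,3) + gcd(16,42) + gcd(14,37) + gcd(36,8) + gcd(49,52) = 1+1+2+1+4+1 = 10.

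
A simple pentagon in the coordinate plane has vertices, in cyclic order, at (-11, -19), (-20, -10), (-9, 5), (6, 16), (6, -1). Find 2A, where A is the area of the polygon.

861

By the shoelace formula, twice the signed area is |((-11)·(-10) − (-20)·(-19)) + ((-20)·5 − (-9)·(-10)) + ((-9)·16 − 6·5) + (6·(-1) − 6·16) + (6·(-19) − (-11)·(-1))| = 861, so the area is 861/2.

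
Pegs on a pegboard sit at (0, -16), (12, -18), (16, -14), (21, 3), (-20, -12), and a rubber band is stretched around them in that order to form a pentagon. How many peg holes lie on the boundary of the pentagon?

12

The number of boundary lattice points is Σ gcd(|Δx|,|Δy|) = gcd(12,2) + gcd(4,4) + gcd(5,17) + gcd(41,15) + gcd(20,4) = 2+4+1+1+4 = 12.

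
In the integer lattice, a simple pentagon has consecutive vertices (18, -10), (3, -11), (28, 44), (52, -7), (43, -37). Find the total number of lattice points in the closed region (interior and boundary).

The shoelace formula gives twice the area as |[18·(-11) − 3·(-10)] + [3·44 − 28·(-11)] + [28·(-7) − 52·44] + [52·(-37) − 43·(-7)] + [43·(-10) − 18·(-37)]| = 3599, so the area is 3599/2.
The number of boundary lattice points is Σ gcd(|Δx|,|Δy|) = gcd(15,1) + gcd(25,55) + gcd(24,51) + gcd(9,30) + gcd(25,27) = 1+5+3+3+1 = 13.
Pick's theorem gives I = A − B/2 + 1 = 3599/2 − 13/2 + 1 = 1794, so the closed region contains I + B = 1794 + 13 = 1807 lattice points.

1807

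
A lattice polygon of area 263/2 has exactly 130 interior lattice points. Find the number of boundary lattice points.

5

Pick's theorem gives A = I + B/2 − 1, so B = 2(A − I + 1) = 2(263/2 − 130 + 1) = 5.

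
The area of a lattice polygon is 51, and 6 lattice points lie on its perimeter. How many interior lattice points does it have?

Pick's theorem A = I + B/2 − 1 rearranges to I = A − B/2 + 1 = 51 − 6/2 + 1 = 49.

49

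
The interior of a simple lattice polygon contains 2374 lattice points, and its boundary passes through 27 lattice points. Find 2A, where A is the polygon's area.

4773

Pick's theorem states A = I + B/2 − 1, so A = 2374 + 27/2 − 1 = 4773/2.
Hence 2A = 4773.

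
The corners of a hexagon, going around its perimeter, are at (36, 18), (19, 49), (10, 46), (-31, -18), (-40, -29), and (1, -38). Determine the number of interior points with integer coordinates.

By the shoelace formula, twice the signed area is |[36·49 − 19·18] + [19·46 − 10·49] + [10·(-18) − (-31)·46] + [(-31)·(-29) − (-40)·(-18)] + [(-40)·(-38) − 1·(-29)] + [1·18 − 36·(-38)]| = 6166, so the area is 3083.
The number of boundary lattice points is Σ gcd(|Δx|,|Δy|) = gcd(17,31) + gcd(9,3) + gcd(41,64) + gcd(9,11) + gcd(41,9) + gcd(35,56) = 1+3+1+1+1+7 = 14.
By Pick's theorem A = I + B/2 − 1, so I = 3083 − 14/2 + 1 = 3077.

3077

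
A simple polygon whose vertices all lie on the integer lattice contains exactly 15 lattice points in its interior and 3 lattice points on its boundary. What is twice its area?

31

Pick's theorem states A = I + B/2 − 1, so A = 15 + 3/2 − 1 = 31/2.
Hence 2A = 31.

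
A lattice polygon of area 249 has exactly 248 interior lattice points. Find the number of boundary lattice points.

Pick's theorem gives A = I + B/2 − 1, so B = 2(A − I + 1) = 2(249 − 248 + 1) = 4.

4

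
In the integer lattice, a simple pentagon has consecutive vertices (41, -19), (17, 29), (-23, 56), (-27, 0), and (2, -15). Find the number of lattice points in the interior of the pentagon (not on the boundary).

2798

By the shoelace formula, twice the signed area is |(41·29 − 17·(-19)) + (17·56 − (-23)·29) + ((-23)·0 − (-27)·56) + ((-27)·(-15) − 2·0) + (2·(-19) − 41·(-15))| = 5625, so the area is 5625/2.
The number of boundary lattice points is Σ gcd(|Δx|,|Δy|) = gcd(24,48) + gcd(40,27) + gcd(4,56) + gcd(29,15) + gcd(39,4) = 24+1+4+1+1 = 31.
Pick's theorem gives I = A − B/2 + 1 = 5625/2 − 31/2 + 1 = 2798.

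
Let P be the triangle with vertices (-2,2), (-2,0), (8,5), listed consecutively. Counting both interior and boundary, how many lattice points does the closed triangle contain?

15

The shoelace formula gives twice the area as |((-2)·0 − (-2)·2) + ((-2)·5 − 8·0) + (8·2 − (-2)·5)| = 20, so the area is 10.
Summing gcd(|Δx|,|Δy|) over the edges gives the boundary count: gcd(0,2) + gcd(10,5) + gcd(10,3) = 2+5+1 = 8.
Pick's theorem gives I = A − B/2 + 1 = 10 − 8/2 + 1 = 7, so the closed region contains I + B = 7 + 8 = 15 lattice points.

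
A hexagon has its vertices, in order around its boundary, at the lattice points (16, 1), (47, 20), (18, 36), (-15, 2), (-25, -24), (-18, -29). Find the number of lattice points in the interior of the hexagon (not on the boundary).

Using the shoelace formula, 2A = |(16·20 − 47·1) + (47·36 − 18·20) + (18·2 − (-15)·36) + ((-15)·(-24) − (-25)·2) + ((-25)·(-29) − (-18)·(-24)) + ((-18)·1 − 16·(-29))| = 3330, so the area is 1665.
The number of boundary lattice points is Σ gcd(|Δx|,|Δy|) = gcd(31,19) + gcd(29,16) + gcd(33,34) + gcd(10,26) + gcd(7,5) + gcd(34,30) = 1+1+1+2+1+2 = 8.
By Pick's theorem A = I + B/2 − 1, so I = 1665 − 8/2 + 1 = 1662.

1662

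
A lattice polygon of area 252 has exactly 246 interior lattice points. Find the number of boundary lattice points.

14

Pick's theorem gives A = I + B/2 − 1, so B = 2(A − I + 1) = 2(252 − 246 + 1) = 14.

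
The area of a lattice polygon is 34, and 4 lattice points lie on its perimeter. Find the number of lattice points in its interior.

33

From Pick's theorem, I = A − B/2 + 1 = 34 − 4/2 + 1 = 33.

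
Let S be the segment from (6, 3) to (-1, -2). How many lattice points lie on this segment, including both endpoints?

The number of lattice points on a segment between lattice points is gcd(|Δx|,|Δy|) + 1 = gcd(7,5) + 1 = 1 + 1 = 2.

2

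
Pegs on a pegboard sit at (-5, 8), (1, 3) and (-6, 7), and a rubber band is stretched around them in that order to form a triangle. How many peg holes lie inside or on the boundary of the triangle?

8

Using the shoelace formula, 2A = |((-5)·3 − 1·8) + (1·7 − (-6)·3) + ((-6)·8 − (-5)·7)| = 11, so the area is 5.5.
The number of boundary lattice points is Σ gcd(|Δx|,|Δy|) = gcd(6,5) + gcd(7,4) + gcd(1,1) = 1+1+1 = 3.
Pick's theorem gives I = A − B/2 + 1 = 5.5 − 3/2 + 1 = 5, so the closed region contains I + B = 5 + 3 = 8 lattice points.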